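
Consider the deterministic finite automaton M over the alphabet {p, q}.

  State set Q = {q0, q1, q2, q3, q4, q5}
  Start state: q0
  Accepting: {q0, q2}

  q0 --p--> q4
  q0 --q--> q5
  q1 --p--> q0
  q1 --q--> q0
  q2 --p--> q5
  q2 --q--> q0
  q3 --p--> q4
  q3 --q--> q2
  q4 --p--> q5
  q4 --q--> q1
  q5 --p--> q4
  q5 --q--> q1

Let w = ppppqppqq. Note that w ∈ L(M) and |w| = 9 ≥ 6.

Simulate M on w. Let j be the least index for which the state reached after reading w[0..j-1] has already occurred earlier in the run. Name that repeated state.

q4

Run of M on w = p p p p q p p q q:
  step 0: q0  (start)
  step 1: q4  (read p: q0→q4)
  step 2: q5  (read p: q4→q5)
  step 3: q4  (read p: q5→q4)   ← first repeat (q4 seen earlier)
  step 4: q5  (read p: q4→q5)
  step 5: q1  (read q: q5→q1)
  step 6: q0  (read p: q1→q0)
  step 7: q4  (read p: q0→q4)
  step 8: q1  (read q: q4→q1)
  step 9: q0  (read q: q1→q0)

The earliest repeat is at step j = 3: M is in q4, which it already visited at step i = 1.
Pumping length from the standard proof: p = 6 (the number of states). The repeated state found above gives |xy| = j ≤ 6 and |y| = j − i ≥ 1.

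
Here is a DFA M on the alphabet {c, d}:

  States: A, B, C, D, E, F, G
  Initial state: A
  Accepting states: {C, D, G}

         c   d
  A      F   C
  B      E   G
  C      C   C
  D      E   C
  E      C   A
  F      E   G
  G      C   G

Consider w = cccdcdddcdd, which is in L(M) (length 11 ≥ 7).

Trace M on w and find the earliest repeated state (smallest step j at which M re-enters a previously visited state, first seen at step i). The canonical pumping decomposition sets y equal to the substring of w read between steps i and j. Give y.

State sequence: A -c-> F -c-> E -c-> C -d-> C -c-> C -d-> C -d-> C -d-> C -c-> C -d-> C -d-> C
First repeat at step 4: C was already visited.

So i = 3, j = 4, giving x = w[0:3] = ccc, y = w[3:4] = d, z = w[4:11] = cdddcdd.
Check: |xy| = 4 ≤ 7 and |y| = 1 ≥ 1. Reading y takes M from C back to C, so every xyⁱz is accepted.

d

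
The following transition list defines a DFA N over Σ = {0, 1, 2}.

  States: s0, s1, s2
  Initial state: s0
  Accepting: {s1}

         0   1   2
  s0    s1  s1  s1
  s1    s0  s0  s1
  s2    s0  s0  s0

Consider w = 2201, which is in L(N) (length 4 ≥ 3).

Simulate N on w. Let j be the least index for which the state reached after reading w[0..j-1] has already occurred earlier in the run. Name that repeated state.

State sequence: s0 -2-> s1 -2-> s1 -0-> s0 -1-> s1
First repeat at step 2: s1 was already visited.

The earliest repeat is at step j = 2: N is in s1, which it already visited at step i = 1.
Pumping length from the standard proof: p = 3 (the number of states). The repeated state found above gives |xy| = j ≤ 3 and |y| = j − i ≥ 1.

s1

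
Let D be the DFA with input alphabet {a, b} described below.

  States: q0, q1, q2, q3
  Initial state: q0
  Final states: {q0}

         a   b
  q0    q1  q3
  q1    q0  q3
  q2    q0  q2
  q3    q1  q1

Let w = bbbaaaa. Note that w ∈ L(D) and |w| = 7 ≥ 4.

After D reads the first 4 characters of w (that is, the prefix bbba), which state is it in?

q1

Run of D on the first 4 characters of w = b b b a:
  step 0: q0  (start)
  step 1: q3  (read b: q0→q3)
  step 2: q1  (read b: q3→q1)
  step 3: q3  (read b: q1→q3)
  step 4: q1  (read a: q3→q1)

After reading 4 characters, D is in state q1.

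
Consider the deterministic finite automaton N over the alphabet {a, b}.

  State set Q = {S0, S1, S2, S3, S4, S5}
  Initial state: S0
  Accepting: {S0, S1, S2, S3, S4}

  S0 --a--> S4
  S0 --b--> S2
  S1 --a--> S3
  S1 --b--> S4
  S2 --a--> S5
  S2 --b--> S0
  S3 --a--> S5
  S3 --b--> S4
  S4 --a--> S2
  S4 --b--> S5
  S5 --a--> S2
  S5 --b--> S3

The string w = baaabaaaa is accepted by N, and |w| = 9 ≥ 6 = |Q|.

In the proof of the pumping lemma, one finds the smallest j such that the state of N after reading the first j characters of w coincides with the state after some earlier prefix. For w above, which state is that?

S2

Run of N on w = b a a a b a a a a:
  step 0: S0  (start)
  step 1: S2  (read b: S0→S2)
  step 2: S5  (read a: S2→S5)
  step 3: S2  (read a: S5→S2)   ← first repeat (S2 seen earlier)
  step 4: S5  (read a: S2→S5)
  step 5: S3  (read b: S5→S3)
  step 6: S5  (read a: S3→S5)
  step 7: S2  (read a: S5→S2)
  step 8: S5  (read a: S2→S5)
  step 9: S2  (read a: S5→S2)

The earliest repeat is at step j = 3: N is in S2, which it already visited at step i = 1.
With |Q| = 6, pigeonhole forces a state repeat no later than step 6; the substring read between the first and second visits to that state can be pumped.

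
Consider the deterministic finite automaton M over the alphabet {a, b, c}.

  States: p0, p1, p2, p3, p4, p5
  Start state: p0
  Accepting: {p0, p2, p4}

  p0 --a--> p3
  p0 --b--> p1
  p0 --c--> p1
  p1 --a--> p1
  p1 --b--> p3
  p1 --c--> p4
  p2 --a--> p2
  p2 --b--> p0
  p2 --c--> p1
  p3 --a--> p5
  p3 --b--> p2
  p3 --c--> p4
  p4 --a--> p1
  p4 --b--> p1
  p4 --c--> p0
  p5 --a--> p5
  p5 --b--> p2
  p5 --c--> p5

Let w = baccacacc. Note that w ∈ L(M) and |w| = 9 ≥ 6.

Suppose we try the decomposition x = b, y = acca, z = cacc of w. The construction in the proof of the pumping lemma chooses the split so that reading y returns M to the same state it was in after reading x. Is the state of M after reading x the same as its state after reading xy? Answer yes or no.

no

Run of M on the first 5 characters of w = b a c c a:
  step 0: p0  (start)
  step 1: p1  (read b: p0→p1)
  step 2: p1  (read a: p1→p1)
  step 3: p4  (read c: p1→p4)
  step 4: p0  (read c: p4→p0)
  step 5: p3  (read a: p0→p3)

After x (step 1): p1. After xy (step 5): p3.
They differ (p1 ≠ p3), so y is not a cycle from the state after x; this split is not the one the pumping-lemma construction produces, and pumping y need not keep the string in L(M).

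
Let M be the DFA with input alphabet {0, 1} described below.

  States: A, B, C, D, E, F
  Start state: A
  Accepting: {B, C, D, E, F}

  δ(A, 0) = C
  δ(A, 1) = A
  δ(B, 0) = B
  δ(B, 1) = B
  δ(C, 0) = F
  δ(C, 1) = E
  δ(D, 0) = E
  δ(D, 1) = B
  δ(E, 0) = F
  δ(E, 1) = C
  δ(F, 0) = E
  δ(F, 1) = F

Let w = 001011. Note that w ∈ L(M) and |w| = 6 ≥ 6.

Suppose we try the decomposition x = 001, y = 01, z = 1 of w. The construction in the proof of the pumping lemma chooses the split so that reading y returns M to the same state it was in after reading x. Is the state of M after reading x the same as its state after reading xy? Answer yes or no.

no

Run of M on the first 5 characters of w = 0 0 1 0 1:
  step 0: A  (start)
  step 1: C  (read 0: A→C)
  step 2: F  (read 0: C→F)
  step 3: F  (read 1: F→F)
  step 4: E  (read 0: F→E)
  step 5: C  (read 1: E→C)

After x (step 3): F. After xy (step 5): C.
They differ (F ≠ C), so y is not a cycle from the state after x; this split is not the one the pumping-lemma construction produces, and pumping y need not keep the string in L(M).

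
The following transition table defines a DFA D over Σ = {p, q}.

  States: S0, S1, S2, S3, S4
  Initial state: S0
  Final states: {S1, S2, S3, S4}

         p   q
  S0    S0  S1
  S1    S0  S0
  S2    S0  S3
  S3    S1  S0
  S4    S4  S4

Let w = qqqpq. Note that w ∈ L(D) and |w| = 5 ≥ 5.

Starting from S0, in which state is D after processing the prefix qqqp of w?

Run of D on the first 4 characters of w = q q q p:
  step 0: S0  (start)
  step 1: S1  (read q: S0→S1)
  step 2: S0  (read q: S1→S0)
  step 3: S1  (read q: S0→S1)
  step 4: S0  (read p: S1→S0)

After reading 4 characters, D is in state S0.

S0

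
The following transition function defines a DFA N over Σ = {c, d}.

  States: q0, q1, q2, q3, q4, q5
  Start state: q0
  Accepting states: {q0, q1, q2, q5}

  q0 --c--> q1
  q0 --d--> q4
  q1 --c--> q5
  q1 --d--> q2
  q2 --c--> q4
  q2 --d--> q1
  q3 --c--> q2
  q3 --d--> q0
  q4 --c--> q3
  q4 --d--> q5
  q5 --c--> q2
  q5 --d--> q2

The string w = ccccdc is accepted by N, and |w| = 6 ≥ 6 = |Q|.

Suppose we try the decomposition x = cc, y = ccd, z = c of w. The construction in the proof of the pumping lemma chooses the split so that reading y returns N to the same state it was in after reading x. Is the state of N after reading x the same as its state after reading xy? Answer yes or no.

State sequence: q0 -c-> q1 -c-> q5 -c-> q2 -c-> q4 -d-> q5

After x (step 2): q5. After xy (step 5): q5.
They match, so y = ccd drives N around a cycle from q5 back to itself; pumping y any number of times keeps N in q5 before reading z, and xyⁱz ∈ L(N) for every i ≥ 0.

yes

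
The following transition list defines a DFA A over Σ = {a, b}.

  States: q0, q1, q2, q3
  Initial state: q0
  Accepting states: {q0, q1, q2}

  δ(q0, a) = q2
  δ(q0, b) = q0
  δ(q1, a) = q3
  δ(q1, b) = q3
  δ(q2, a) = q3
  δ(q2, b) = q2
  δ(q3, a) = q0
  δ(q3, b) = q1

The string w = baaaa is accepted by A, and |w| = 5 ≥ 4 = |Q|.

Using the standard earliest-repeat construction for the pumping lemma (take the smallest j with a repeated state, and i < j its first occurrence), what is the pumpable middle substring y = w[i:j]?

State sequence: q0 -b-> q0 -a-> q2 -a-> q3 -a-> q0 -a-> q2
First repeat at step 1: q0 was already visited.

So i = 0, j = 1, giving x = w[0:0] = ε, y = w[0:1] = b, z = w[1:5] = aaaa.
Check: |xy| = 1 ≤ 4 and |y| = 1 ≥ 1. Reading y takes A from q0 back to q0, so every xyⁱz is accepted.
The DFA has 4 states, so the proof of the pumping lemma guarantees a repeated state among the first 4+1 visited; the segment between the two visits is the pumpable y.

b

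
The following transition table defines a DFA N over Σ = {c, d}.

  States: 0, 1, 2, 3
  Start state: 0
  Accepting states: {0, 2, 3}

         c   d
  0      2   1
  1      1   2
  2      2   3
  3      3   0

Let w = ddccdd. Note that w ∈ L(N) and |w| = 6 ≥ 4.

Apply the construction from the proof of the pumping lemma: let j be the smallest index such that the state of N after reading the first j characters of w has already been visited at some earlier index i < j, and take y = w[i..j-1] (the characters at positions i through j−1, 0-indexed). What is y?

c

Run of N on w = d d c c d d:
  step 0: 0  (start)
  step 1: 1  (read d: 0→1)
  step 2: 2  (read d: 1→2)
  step 3: 2  (read c: 2→2)   ← first repeat (2 seen earlier)
  step 4: 2  (read c: 2→2)
  step 5: 3  (read d: 2→3)
  step 6: 0  (read d: 3→0)

So i = 2, j = 3, giving x = w[0:2] = dd, y = w[2:3] = c, z = w[3:6] = cdd.
Check: |xy| = 3 ≤ 4 and |y| = 1 ≥ 1. Reading y takes N from 2 back to 2, so every xyⁱz is accepted.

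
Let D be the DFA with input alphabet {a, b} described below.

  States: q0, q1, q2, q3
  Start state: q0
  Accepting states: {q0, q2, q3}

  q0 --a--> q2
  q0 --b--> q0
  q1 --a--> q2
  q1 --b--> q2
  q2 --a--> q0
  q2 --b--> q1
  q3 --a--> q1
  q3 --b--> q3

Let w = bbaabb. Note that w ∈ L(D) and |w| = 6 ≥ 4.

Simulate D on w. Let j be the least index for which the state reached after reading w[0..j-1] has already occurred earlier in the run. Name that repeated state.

Run of D on w = b b a a b b:
  step 0: q0  (start)
  step 1: q0  (read b: q0→q0)   ← first repeat (q0 seen earlier)
  step 2: q0  (read b: q0→q0)
  step 3: q2  (read a: q0→q2)
  step 4: q0  (read a: q2→q0)
  step 5: q0  (read b: q0→q0)
  step 6: q0  (read b: q0→q0)

The earliest repeat is at step j = 1: D is in q0, which it already visited at step i = 0.
Pumping length from the standard proof: p = 4 (the number of states). The repeated state found above gives |xy| = j ≤ 4 and |y| = j − i ≥ 1.

q0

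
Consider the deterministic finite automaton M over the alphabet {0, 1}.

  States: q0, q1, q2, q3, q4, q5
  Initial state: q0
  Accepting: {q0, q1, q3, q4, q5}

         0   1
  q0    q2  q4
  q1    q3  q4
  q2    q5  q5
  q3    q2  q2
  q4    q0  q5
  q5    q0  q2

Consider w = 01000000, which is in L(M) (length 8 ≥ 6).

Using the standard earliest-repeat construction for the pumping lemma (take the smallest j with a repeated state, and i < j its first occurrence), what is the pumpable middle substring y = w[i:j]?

010

Run of M on w = 0 1 0 0 0 0 0 0:
  step 0: q0  (start)
  step 1: q2  (read 0: q0→q2)
  step 2: q5  (read 1: q2→q5)
  step 3: q0  (read 0: q5→q0)   ← first repeat (q0 seen earlier)
  step 4: q2  (read 0: q0→q2)
  step 5: q5  (read 0: q2→q5)
  step 6: q0  (read 0: q5→q0)
  step 7: q2  (read 0: q0→q2)
  step 8: q5  (read 0: q2→q5)

So i = 0, j = 3, giving x = w[0:0] = ε, y = w[0:3] = 010, z = w[3:8] = 00000.
Check: |xy| = 3 ≤ 6 and |y| = 3 ≥ 1. Reading y takes M from q0 back to q0, so every xyⁱz is accepted.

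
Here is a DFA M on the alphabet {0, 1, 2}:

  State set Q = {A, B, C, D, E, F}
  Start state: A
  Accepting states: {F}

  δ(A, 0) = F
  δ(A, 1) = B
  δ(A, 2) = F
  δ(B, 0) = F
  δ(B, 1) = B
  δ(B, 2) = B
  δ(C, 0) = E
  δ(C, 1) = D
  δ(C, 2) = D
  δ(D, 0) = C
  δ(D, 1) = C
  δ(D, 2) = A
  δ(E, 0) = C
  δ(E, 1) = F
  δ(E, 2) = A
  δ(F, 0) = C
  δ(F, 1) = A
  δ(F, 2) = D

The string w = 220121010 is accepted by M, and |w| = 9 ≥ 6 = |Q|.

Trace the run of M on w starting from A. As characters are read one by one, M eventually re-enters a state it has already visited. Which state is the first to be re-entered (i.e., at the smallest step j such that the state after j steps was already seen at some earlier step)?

D

Run of M on w = 2 2 0 1 2 1 0 1 0:
  step 0: A  (start)
  step 1: F  (read 2: A→F)
  step 2: D  (read 2: F→D)
  step 3: C  (read 0: D→C)
  step 4: D  (read 1: C→D)   ← first repeat (D seen earlier)
  step 5: A  (read 2: D→A)
  step 6: B  (read 1: A→B)
  step 7: F  (read 0: B→F)
  step 8: A  (read 1: F→A)
  step 9: F  (read 0: A→F)

The earliest repeat is at step j = 4: M is in D, which it already visited at step i = 2.
Pumping length from the standard proof: p = 6 (the number of states). The repeated state found above gives |xy| = j ≤ 6 and |y| = j − i ≥ 1.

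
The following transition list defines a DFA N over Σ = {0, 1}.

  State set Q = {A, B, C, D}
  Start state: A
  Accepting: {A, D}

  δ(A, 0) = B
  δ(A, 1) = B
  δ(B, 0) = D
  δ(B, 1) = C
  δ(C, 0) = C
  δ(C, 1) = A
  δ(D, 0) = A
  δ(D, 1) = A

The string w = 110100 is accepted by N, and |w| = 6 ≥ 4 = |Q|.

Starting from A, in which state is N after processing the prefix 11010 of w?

B

State sequence: A -1-> B -1-> C -0-> C -1-> A -0-> B

After reading 5 characters, N is in state B.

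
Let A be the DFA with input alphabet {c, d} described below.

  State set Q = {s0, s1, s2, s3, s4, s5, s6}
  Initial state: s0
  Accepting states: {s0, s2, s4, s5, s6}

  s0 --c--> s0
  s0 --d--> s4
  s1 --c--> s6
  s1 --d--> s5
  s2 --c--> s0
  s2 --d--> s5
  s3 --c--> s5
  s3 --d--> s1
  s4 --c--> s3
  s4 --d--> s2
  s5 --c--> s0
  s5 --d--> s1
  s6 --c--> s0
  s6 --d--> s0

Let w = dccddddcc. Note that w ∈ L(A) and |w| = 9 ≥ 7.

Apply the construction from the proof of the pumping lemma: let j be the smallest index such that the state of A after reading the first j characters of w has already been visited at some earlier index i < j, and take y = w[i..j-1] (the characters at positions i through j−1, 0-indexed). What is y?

dd

Run of A on w = d c c d d d d c c:
  step 0: s0  (start)
  step 1: s4  (read d: s0→s4)
  step 2: s3  (read c: s4→s3)
  step 3: s5  (read c: s3→s5)
  step 4: s1  (read d: s5→s1)
  step 5: s5  (read d: s1→s5)   ← first repeat (s5 seen earlier)
  step 6: s1  (read d: s5→s1)
  step 7: s5  (read d: s1→s5)
  step 8: s0  (read c: s5→s0)
  step 9: s0  (read c: s0→s0)

So i = 3, j = 5, giving x = w[0:3] = dcc, y = w[3:5] = dd, z = w[5:9] = ddcc.
Check: |xy| = 5 ≤ 7 and |y| = 2 ≥ 1. Reading y takes A from s5 back to s5, so every xyⁱz is accepted.
The DFA has 7 states, so the proof of the pumping lemma guarantees a repeated state among the first 7+1 visited; the segment between the two visits is the pumpable y.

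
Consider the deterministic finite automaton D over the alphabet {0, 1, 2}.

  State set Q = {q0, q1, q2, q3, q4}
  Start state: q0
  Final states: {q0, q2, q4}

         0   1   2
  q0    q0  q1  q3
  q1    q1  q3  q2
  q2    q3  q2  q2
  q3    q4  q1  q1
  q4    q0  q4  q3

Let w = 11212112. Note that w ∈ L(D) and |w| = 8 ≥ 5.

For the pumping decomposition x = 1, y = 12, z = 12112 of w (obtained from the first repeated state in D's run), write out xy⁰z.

xy⁰z = xz = 1·12112 = 112112.
Reading y = 12 takes D from q1 back to q1, so after x the machine is still in q1, and z then leads to the accepting state q2. Hence 112112 ∈ L(D).

112112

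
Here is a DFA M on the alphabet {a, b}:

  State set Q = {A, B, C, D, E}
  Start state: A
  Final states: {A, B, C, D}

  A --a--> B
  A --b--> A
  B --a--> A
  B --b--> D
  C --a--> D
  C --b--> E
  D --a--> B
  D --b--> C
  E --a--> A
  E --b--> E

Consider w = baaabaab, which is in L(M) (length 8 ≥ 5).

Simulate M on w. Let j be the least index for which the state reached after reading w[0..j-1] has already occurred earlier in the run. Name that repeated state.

A

Run of M on w = b a a a b a a b:
  step 0: A  (start)
  step 1: A  (read b: A→A)   ← first repeat (A seen earlier)
  step 2: B  (read a: A→B)
  step 3: A  (read a: B→A)
  step 4: B  (read a: A→B)
  step 5: D  (read b: B→D)
  step 6: B  (read a: D→B)
  step 7: A  (read a: B→A)
  step 8: A  (read b: A→A)

The earliest repeat is at step j = 1: M is in A, which it already visited at step i = 0.
Pumping length from the standard proof: p = 5 (the number of states). The repeated state found above gives |xy| = j ≤ 5 and |y| = j − i ≥ 1.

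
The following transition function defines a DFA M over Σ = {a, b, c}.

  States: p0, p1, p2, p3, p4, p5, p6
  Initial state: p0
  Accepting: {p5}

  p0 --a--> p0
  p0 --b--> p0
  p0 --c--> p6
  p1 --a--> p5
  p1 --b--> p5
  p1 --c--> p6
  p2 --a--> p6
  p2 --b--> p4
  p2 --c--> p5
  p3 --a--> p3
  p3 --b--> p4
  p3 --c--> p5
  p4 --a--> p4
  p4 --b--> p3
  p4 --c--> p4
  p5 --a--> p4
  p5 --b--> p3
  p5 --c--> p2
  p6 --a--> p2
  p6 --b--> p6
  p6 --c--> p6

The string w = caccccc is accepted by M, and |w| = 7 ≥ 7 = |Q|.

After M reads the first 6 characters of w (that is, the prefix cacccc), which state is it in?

p2

State sequence: p0 -c-> p6 -a-> p2 -c-> p5 -c-> p2 -c-> p5 -c-> p2

After reading 6 characters, M is in state p2.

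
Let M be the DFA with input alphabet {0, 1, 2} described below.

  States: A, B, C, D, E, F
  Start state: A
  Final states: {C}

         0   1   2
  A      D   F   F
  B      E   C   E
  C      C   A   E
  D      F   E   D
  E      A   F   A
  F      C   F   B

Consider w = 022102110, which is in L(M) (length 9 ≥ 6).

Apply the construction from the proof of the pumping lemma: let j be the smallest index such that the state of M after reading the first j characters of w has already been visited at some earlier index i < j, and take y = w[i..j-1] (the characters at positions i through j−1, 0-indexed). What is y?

State sequence: A -0-> D -2-> D -2-> D -1-> E -0-> A -2-> F -1-> F -1-> F -0-> C
First repeat at step 2: D was already visited.

So i = 1, j = 2, giving x = w[0:1] = 0, y = w[1:2] = 2, z = w[2:9] = 2102110.
Check: |xy| = 2 ≤ 6 and |y| = 1 ≥ 1. Reading y takes M from D back to D, so every xyⁱz is accepted.

2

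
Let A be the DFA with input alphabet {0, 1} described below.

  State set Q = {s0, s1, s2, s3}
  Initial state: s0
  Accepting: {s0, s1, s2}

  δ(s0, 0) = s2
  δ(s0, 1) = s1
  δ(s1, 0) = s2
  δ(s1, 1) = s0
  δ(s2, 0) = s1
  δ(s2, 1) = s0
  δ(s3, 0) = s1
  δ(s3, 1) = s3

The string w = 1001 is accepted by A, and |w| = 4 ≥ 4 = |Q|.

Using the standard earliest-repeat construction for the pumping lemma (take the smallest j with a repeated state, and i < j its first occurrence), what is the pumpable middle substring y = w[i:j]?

Run of A on w = 1 0 0 1:
  step 0: s0  (start)
  step 1: s1  (read 1: s0→s1)
  step 2: s2  (read 0: s1→s2)
  step 3: s1  (read 0: s2→s1)   ← first repeat (s1 seen earlier)
  step 4: s0  (read 1: s1→s0)

So i = 1, j = 3, giving x = w[0:1] = 1, y = w[1:3] = 00, z = w[3:4] = 1.
Check: |xy| = 3 ≤ 4 and |y| = 2 ≥ 1. Reading y takes A from s1 back to s1, so every xyⁱz is accepted.
The DFA has 4 states, so the proof of the pumping lemma guarantees a repeated state among the first 4+1 visited; the segment between the two visits is the pumpable y.

00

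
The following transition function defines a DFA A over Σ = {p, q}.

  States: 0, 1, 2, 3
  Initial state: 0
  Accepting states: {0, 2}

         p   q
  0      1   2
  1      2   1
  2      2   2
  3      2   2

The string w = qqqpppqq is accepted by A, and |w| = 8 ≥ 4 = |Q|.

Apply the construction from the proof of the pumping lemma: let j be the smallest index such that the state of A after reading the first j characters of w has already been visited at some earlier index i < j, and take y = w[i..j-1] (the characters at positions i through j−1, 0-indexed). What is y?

Run of A on w = q q q p p p q q:
  step 0: 0  (start)
  step 1: 2  (read q: 0→2)
  step 2: 2  (read q: 2→2)   ← first repeat (2 seen earlier)
  step 3: 2  (read q: 2→2)
  step 4: 2  (read p: 2→2)
  step 5: 2  (read p: 2→2)
  step 6: 2  (read p: 2→2)
  step 7: 2  (read q: 2→2)
  step 8: 2  (read q: 2→2)

So i = 1, j = 2, giving x = w[0:1] = q, y = w[1:2] = q, z = w[2:8] = qpppqq.
Check: |xy| = 2 ≤ 4 and |y| = 1 ≥ 1. Reading y takes A from 2 back to 2, so every xyⁱz is accepted.
Since A has 4 states, any run of length ≥ 4 visits 4+1 states, so by pigeonhole some state repeats within the first 4 steps — that repeat gives the pumpable loop.

q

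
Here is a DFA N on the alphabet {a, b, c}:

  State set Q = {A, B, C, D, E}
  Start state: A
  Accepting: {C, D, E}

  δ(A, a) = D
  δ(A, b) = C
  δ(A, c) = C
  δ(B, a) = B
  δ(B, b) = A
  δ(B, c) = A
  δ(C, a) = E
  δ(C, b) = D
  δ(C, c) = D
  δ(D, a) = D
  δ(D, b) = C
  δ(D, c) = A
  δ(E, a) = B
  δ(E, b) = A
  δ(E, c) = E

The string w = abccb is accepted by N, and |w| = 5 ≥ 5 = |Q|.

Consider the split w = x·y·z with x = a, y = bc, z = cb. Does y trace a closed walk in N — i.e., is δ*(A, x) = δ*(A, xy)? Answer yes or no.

yes

Run of N on the first 3 characters of w = a b c:
  step 0: A  (start)
  step 1: D  (read a: A→D)
  step 2: C  (read b: D→C)
  step 3: D  (read c: C→D)

After x (step 1): D. After xy (step 3): D.
They match, so y = bc drives N around a cycle from D back to itself; pumping y any number of times keeps N in D before reading z, and xyⁱz ∈ L(N) for every i ≥ 0.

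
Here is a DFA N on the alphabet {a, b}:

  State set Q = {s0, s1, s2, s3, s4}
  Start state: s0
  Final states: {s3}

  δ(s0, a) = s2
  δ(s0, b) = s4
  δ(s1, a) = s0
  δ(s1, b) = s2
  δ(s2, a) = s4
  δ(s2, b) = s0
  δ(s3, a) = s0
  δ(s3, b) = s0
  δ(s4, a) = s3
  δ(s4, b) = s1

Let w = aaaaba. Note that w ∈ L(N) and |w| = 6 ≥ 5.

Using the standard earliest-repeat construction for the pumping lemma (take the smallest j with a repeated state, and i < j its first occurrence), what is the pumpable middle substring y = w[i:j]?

aaaa

Run of N on w = a a a a b a:
  step 0: s0  (start)
  step 1: s2  (read a: s0→s2)
  step 2: s4  (read a: s2→s4)
  step 3: s3  (read a: s4→s3)
  step 4: s0  (read a: s3→s0)   ← first repeat (s0 seen earlier)
  step 5: s4  (read b: s0→s4)
  step 6: s3  (read a: s4→s3)

So i = 0, j = 4, giving x = w[0:0] = ε, y = w[0:4] = aaaa, z = w[4:6] = ba.
Check: |xy| = 4 ≤ 5 and |y| = 4 ≥ 1. Reading y takes N from s0 back to s0, so every xyⁱz is accepted.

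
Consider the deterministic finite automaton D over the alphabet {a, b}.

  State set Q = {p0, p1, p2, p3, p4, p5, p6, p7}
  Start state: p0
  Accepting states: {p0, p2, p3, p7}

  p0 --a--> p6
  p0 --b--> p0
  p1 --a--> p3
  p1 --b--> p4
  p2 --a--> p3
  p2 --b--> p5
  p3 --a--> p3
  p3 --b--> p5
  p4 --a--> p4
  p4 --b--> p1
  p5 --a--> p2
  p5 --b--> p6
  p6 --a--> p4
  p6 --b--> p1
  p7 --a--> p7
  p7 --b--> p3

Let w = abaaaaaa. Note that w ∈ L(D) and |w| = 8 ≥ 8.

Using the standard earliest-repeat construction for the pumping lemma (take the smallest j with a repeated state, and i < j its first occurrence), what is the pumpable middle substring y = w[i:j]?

Run of D on w = a b a a a a a a:
  step 0: p0  (start)
  step 1: p6  (read a: p0→p6)
  step 2: p1  (read b: p6→p1)
  step 3: p3  (read a: p1→p3)
  step 4: p3  (read a: p3→p3)   ← first repeat (p3 seen earlier)
  step 5: p3  (read a: p3→p3)
  step 6: p3  (read a: p3→p3)
  step 7: p3  (read a: p3→p3)
  step 8: p3  (read a: p3→p3)

So i = 3, j = 4, giving x = w[0:3] = aba, y = w[3:4] = a, z = w[4:8] = aaaa.
Check: |xy| = 4 ≤ 8 and |y| = 1 ≥ 1. Reading y takes D from p3 back to p3, so every xyⁱz is accepted.

a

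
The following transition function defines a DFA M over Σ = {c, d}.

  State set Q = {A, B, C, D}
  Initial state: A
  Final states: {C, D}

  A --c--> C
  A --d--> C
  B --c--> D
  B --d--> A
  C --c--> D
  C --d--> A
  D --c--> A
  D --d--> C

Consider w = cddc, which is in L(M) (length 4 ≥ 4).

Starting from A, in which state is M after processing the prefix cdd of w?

C

State sequence: A -c-> C -d-> A -d-> C

After reading 3 characters, M is in state C.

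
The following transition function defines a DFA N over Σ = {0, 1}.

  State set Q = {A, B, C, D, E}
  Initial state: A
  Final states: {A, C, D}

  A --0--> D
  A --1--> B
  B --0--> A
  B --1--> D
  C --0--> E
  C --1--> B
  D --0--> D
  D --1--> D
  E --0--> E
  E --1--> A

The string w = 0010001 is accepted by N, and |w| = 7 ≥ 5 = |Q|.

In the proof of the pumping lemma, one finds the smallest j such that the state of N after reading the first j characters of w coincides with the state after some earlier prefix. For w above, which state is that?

D

State sequence: A -0-> D -0-> D -1-> D -0-> D -0-> D -0-> D -1-> D
First repeat at step 2: D was already visited.

The earliest repeat is at step j = 2: N is in D, which it already visited at step i = 1.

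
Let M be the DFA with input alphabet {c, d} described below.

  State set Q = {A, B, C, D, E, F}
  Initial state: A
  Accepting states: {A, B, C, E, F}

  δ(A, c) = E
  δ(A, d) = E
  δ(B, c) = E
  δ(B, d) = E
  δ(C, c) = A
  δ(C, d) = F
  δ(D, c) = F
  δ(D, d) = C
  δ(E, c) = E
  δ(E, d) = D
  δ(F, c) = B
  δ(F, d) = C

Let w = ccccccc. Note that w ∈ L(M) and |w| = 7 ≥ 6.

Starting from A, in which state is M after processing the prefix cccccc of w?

E

Run of M on the first 6 characters of w = c c c c c c:
  step 0: A  (start)
  step 1: E  (read c: A→E)
  step 2: E  (read c: E→E)
  step 3: E  (read c: E→E)
  step 4: E  (read c: E→E)
  step 5: E  (read c: E→E)
  step 6: E  (read c: E→E)

After reading 6 characters, M is in state E.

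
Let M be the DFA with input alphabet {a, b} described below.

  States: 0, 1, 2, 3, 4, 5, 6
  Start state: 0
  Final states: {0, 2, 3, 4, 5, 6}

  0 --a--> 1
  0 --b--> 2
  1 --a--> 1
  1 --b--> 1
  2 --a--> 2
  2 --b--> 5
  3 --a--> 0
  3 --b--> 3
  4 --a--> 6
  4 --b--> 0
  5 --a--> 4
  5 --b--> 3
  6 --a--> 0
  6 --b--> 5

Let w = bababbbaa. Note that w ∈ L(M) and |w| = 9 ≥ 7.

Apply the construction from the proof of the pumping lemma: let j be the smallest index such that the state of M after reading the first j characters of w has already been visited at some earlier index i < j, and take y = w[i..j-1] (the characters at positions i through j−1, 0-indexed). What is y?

Run of M on w = b a b a b b b a a:
  step 0: 0  (start)
  step 1: 2  (read b: 0→2)
  step 2: 2  (read a: 2→2)   ← first repeat (2 seen earlier)
  step 3: 5  (read b: 2→5)
  step 4: 4  (read a: 5→4)
  step 5: 0  (read b: 4→0)
  step 6: 2  (read b: 0→2)
  step 7: 5  (read b: 2→5)
  step 8: 4  (read a: 5→4)
  step 9: 6  (read a: 4→6)

So i = 1, j = 2, giving x = w[0:1] = b, y = w[1:2] = a, z = w[2:9] = babbbaa.
Check: |xy| = 2 ≤ 7 and |y| = 1 ≥ 1. Reading y takes M from 2 back to 2, so every xyⁱz is accepted.

a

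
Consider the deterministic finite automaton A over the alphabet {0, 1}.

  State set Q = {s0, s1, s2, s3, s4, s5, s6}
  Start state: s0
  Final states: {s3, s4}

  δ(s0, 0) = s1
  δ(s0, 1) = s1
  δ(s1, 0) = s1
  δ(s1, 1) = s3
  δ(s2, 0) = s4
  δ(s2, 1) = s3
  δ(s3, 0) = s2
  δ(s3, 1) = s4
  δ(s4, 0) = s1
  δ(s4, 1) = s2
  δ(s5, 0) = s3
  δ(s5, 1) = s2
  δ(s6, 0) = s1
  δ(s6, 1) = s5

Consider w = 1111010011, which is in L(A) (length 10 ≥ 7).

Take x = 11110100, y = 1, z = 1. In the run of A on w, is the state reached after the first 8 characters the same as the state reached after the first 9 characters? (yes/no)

no

State sequence: s0 -1-> s1 -1-> s3 -1-> s4 -1-> s2 -0-> s4 -1-> s2 -0-> s4 -0-> s1 -1-> s3

After x (step 8): s1. After xy (step 9): s3.
They differ (s1 ≠ s3), so y is not a cycle from the state after x; this split is not the one the pumping-lemma construction produces, and pumping y need not keep the string in L(A).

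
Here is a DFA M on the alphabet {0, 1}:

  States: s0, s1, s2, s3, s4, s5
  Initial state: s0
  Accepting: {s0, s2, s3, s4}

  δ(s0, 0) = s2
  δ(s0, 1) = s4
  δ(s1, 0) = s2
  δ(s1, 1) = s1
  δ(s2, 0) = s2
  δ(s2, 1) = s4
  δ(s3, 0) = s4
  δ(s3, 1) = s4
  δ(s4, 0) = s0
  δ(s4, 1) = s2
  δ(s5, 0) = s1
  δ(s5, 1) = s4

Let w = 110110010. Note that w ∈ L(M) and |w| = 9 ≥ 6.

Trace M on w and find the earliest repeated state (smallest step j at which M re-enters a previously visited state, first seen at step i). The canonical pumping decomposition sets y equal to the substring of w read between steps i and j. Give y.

State sequence: s0 -1-> s4 -1-> s2 -0-> s2 -1-> s4 -1-> s2 -0-> s2 -0-> s2 -1-> s4 -0-> s0
First repeat at step 3: s2 was already visited.

So i = 2, j = 3, giving x = w[0:2] = 11, y = w[2:3] = 0, z = w[3:9] = 110010.
Check: |xy| = 3 ≤ 6 and |y| = 1 ≥ 1. Reading y takes M from s2 back to s2, so every xyⁱz is accepted.
With |Q| = 6, pigeonhole forces a state repeat no later than step 6; the substring read between the first and second visits to that state can be pumped.

0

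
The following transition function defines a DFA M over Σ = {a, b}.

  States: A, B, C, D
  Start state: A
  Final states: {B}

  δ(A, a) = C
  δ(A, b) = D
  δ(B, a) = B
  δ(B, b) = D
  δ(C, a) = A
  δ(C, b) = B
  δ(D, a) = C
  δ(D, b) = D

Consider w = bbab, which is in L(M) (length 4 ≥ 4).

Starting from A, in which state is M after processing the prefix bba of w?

C

State sequence: A -b-> D -b-> D -a-> C

After reading 3 characters, M is in state C.
(This kind of state-tracing is the core of the pumping-lemma construction: with 4 states, pigeonhole forces a repeat within the first 4 steps.)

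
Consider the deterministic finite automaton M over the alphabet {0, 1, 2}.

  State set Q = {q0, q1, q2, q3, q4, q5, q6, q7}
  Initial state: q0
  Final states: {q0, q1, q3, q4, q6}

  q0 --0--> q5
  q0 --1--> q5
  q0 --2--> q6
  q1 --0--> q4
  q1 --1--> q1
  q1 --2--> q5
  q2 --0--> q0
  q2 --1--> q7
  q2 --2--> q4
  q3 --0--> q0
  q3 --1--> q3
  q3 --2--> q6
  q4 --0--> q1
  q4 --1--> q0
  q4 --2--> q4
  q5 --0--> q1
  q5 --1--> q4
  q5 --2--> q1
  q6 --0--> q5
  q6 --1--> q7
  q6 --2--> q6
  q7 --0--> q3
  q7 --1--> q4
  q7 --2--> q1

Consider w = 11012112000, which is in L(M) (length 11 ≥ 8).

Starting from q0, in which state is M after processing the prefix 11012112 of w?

Run of M on the first 8 characters of w = 1 1 0 1 2 1 1 2:
  step 0: q0  (start)
  step 1: q5  (read 1: q0→q5)
  step 2: q4  (read 1: q5→q4)
  step 3: q1  (read 0: q4→q1)
  step 4: q1  (read 1: q1→q1)
  step 5: q5  (read 2: q1→q5)
  step 6: q4  (read 1: q5→q4)
  step 7: q0  (read 1: q4→q0)
  step 8: q6  (read 2: q0→q6)

After reading 8 characters, M is in state q6.

q6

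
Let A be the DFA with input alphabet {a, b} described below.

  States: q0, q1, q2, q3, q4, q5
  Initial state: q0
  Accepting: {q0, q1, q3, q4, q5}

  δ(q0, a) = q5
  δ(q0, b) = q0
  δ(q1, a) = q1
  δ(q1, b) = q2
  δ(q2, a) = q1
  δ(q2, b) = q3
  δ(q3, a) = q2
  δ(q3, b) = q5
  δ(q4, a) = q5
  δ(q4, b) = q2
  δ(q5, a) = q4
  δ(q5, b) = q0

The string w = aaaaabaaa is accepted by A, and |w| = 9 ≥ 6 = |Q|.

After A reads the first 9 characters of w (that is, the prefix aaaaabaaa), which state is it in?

Run of A on the first 9 characters of w = a a a a a b a a a:
  step 0: q0  (start)
  step 1: q5  (read a: q0→q5)
  step 2: q4  (read a: q5→q4)
  step 3: q5  (read a: q4→q5)
  step 4: q4  (read a: q5→q4)
  step 5: q5  (read a: q4→q5)
  step 6: q0  (read b: q5→q0)
  step 7: q5  (read a: q0→q5)
  step 8: q4  (read a: q5→q4)
  step 9: q5  (read a: q4→q5)

After reading 9 characters, A is in state q5.
(This kind of state-tracing is the core of the pumping-lemma construction: with 6 states, pigeonhole forces a repeat within the first 6 steps.)

q5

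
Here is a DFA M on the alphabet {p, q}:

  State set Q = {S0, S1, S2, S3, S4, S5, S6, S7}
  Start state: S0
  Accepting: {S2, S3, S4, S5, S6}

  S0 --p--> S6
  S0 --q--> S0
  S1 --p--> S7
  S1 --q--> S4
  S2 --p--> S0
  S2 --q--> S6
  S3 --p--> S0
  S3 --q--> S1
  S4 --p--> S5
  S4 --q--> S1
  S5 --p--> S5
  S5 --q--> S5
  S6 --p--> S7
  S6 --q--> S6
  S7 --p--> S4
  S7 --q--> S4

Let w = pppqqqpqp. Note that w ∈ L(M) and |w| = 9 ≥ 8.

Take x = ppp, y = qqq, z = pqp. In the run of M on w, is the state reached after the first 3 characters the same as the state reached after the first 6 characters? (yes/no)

Run of M on the first 6 characters of w = p p p q q q:
  step 0: S0  (start)
  step 1: S6  (read p: S0→S6)
  step 2: S7  (read p: S6→S7)
  step 3: S4  (read p: S7→S4)
  step 4: S1  (read q: S4→S1)
  step 5: S4  (read q: S1→S4)
  step 6: S1  (read q: S4→S1)

After x (step 3): S4. After xy (step 6): S1.
They differ (S4 ≠ S1), so y is not a cycle from the state after x; this split is not the one the pumping-lemma construction produces, and pumping y need not keep the string in L(M).

no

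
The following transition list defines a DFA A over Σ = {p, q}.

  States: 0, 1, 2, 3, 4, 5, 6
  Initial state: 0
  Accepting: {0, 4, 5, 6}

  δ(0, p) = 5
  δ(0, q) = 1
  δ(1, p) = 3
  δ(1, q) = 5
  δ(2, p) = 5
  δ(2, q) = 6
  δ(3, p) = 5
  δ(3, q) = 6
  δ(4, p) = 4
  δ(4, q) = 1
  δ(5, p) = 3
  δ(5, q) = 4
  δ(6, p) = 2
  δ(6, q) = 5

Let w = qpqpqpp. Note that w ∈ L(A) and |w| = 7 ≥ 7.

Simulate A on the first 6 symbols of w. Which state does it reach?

State sequence: 0 -q-> 1 -p-> 3 -q-> 6 -p-> 2 -q-> 6 -p-> 2

After reading 6 characters, A is in state 2.
(This kind of state-tracing is the core of the pumping-lemma construction: with 7 states, pigeonhole forces a repeat within the first 7 steps.)

2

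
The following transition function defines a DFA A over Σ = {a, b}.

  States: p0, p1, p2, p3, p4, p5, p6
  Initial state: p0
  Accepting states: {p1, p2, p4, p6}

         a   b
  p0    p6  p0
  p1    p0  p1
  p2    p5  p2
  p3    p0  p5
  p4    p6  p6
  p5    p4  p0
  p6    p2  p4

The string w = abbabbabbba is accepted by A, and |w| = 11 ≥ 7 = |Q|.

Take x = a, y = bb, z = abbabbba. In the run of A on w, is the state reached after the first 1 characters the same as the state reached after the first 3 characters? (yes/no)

yes

Run of A on the first 3 characters of w = a b b:
  step 0: p0  (start)
  step 1: p6  (read a: p0→p6)
  step 2: p4  (read b: p6→p4)
  step 3: p6  (read b: p4→p6)

After x (step 1): p6. After xy (step 3): p6.
They match, so y = bb drives A around a cycle from p6 back to itself; pumping y any number of times keeps A in p6 before reading z, and xyⁱz ∈ L(A) for every i ≥ 0.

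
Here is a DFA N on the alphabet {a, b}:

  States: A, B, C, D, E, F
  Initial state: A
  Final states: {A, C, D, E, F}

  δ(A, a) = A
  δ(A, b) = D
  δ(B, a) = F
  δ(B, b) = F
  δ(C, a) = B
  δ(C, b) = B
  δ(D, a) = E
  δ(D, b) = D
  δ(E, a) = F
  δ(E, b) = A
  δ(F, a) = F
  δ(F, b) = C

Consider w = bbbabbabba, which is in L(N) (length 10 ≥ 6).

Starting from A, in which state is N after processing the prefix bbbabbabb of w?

Run of N on the first 9 characters of w = b b b a b b a b b:
  step 0: A  (start)
  step 1: D  (read b: A→D)
  step 2: D  (read b: D→D)
  step 3: D  (read b: D→D)
  step 4: E  (read a: D→E)
  step 5: A  (read b: E→A)
  step 6: D  (read b: A→D)
  step 7: E  (read a: D→E)
  step 8: A  (read b: E→A)
  step 9: D  (read b: A→D)

After reading 9 characters, N is in state D.

D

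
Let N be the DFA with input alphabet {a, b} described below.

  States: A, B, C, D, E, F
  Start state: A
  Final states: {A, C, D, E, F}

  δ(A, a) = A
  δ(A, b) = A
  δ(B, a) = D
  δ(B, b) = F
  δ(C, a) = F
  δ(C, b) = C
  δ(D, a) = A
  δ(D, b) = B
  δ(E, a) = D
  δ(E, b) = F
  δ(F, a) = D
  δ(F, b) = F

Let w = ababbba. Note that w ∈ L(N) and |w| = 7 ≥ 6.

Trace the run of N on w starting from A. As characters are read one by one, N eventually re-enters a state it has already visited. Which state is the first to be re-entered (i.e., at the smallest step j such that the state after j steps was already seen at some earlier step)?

A

Run of N on w = a b a b b b a:
  step 0: A  (start)
  step 1: A  (read a: A→A)   ← first repeat (A seen earlier)
  step 2: A  (read b: A→A)
  step 3: A  (read a: A→A)
  step 4: A  (read b: A→A)
  step 5: A  (read b: A→A)
  step 6: A  (read b: A→A)
  step 7: A  (read a: A→A)

The earliest repeat is at step j = 1: N is in A, which it already visited at step i = 0.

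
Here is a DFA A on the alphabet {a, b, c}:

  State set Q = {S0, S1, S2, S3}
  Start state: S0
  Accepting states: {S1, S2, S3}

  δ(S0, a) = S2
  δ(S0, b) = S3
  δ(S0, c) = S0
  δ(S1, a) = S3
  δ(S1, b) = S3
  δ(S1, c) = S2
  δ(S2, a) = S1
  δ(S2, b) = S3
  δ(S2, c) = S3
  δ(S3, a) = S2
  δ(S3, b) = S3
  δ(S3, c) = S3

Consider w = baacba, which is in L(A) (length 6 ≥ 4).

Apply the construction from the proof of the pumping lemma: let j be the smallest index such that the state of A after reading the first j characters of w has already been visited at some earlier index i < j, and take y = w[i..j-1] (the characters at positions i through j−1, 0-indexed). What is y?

Run of A on w = b a a c b a:
  step 0: S0  (start)
  step 1: S3  (read b: S0→S3)
  step 2: S2  (read a: S3→S2)
  step 3: S1  (read a: S2→S1)
  step 4: S2  (read c: S1→S2)   ← first repeat (S2 seen earlier)
  step 5: S3  (read b: S2→S3)
  step 6: S2  (read a: S3→S2)

So i = 2, j = 4, giving x = w[0:2] = ba, y = w[2:4] = ac, z = w[4:6] = ba.
Check: |xy| = 4 ≤ 4 and |y| = 2 ≥ 1. Reading y takes A from S2 back to S2, so every xyⁱz is accepted.

ac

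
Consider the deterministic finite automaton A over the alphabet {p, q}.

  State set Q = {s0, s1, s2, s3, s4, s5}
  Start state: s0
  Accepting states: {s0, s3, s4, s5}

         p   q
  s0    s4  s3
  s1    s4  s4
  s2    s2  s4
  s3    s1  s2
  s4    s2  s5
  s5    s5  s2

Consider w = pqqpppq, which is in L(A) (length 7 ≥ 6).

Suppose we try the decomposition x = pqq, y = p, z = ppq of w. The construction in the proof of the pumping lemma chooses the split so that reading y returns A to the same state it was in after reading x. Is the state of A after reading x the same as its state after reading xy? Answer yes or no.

yes

Run of A on the first 4 characters of w = p q q p:
  step 0: s0  (start)
  step 1: s4  (read p: s0→s4)
  step 2: s5  (read q: s4→s5)
  step 3: s2  (read q: s5→s2)
  step 4: s2  (read p: s2→s2)

After x (step 3): s2. After xy (step 4): s2.
They match, so y = p drives A around a cycle from s2 back to itself; pumping y any number of times keeps A in s2 before reading z, and xyⁱz ∈ L(A) for every i ≥ 0.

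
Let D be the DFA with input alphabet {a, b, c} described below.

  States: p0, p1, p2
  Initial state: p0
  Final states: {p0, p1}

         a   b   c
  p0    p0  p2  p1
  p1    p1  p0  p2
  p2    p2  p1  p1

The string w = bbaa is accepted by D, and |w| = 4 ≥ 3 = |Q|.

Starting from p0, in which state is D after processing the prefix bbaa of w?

State sequence: p0 -b-> p2 -b-> p1 -a-> p1 -a-> p1

After reading 4 characters, D is in state p1.

p1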